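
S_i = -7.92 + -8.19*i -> [-7.92, -16.11, -24.3, -32.49, -40.68]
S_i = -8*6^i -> [-8, -48, -288, -1728, -10368]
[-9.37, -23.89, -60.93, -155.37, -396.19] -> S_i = -9.37*2.55^i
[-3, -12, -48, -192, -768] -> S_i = -3*4^i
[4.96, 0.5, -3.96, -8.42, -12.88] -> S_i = 4.96 + -4.46*i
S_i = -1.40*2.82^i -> [-1.4, -3.95, -11.13, -31.4, -88.54]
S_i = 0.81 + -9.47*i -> [0.81, -8.66, -18.13, -27.6, -37.07]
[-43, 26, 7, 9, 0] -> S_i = Random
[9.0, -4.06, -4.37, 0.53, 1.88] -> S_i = Random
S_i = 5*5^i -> [5, 25, 125, 625, 3125]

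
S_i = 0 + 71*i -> [0, 71, 142, 213, 284]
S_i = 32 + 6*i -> [32, 38, 44, 50, 56]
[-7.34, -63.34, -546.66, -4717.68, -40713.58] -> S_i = -7.34*8.63^i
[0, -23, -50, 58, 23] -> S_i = Random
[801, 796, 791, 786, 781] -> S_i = 801 + -5*i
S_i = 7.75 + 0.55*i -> [7.75, 8.3, 8.85, 9.4, 9.95]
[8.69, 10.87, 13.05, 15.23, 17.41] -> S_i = 8.69 + 2.18*i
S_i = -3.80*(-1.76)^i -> [-3.8, 6.69, -11.77, 20.72, -36.46]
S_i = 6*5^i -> [6, 30, 150, 750, 3750]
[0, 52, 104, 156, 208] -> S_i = 0 + 52*i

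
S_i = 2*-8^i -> [2, -16, 128, -1024, 8192]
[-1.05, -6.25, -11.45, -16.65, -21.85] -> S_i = -1.05 + -5.20*i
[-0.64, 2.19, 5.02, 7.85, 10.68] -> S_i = -0.64 + 2.83*i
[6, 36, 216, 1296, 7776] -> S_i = 6*6^i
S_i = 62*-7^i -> [62, -434, 3038, -21266, 148862]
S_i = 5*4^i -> [5, 20, 80, 320, 1280]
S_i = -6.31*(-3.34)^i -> [-6.31, 21.08, -70.39, 235.11, -785.26]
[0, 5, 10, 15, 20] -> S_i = 0 + 5*i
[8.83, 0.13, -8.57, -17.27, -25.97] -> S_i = 8.83 + -8.70*i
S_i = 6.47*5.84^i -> [6.47, 37.78, 220.66, 1288.67, 7525.85]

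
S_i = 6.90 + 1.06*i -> [6.9, 7.96, 9.02, 10.08, 11.14]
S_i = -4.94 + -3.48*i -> [-4.94, -8.42, -11.9, -15.38, -18.86]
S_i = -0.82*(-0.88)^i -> [-0.82, 0.72, -0.64, 0.56, -0.49]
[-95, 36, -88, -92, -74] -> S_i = Random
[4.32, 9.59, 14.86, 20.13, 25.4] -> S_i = 4.32 + 5.27*i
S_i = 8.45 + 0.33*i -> [8.45, 8.78, 9.11, 9.44, 9.77]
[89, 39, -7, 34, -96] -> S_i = Random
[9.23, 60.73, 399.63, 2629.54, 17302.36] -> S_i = 9.23*6.58^i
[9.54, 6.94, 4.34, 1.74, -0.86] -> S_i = 9.54 + -2.60*i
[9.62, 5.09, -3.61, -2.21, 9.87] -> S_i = Random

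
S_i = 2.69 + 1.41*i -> [2.69, 4.1, 5.51, 6.92, 8.33]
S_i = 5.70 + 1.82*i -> [5.7, 7.52, 9.34, 11.16, 12.98]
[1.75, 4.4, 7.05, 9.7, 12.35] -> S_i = 1.75 + 2.65*i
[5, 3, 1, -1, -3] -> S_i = 5 + -2*i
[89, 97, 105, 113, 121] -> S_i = 89 + 8*i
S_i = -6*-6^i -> [-6, 36, -216, 1296, -7776]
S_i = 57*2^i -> [57, 114, 228, 456, 912]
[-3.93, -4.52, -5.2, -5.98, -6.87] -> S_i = -3.93*1.15^i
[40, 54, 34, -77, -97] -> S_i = Random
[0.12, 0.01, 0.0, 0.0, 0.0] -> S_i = 0.12*0.08^i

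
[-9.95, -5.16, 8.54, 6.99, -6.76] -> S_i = Random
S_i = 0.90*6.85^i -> [0.9, 6.16, 42.23, 289.28, 1981.55]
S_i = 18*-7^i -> [18, -126, 882, -6174, 43218]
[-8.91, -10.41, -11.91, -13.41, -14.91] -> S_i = -8.91 + -1.50*i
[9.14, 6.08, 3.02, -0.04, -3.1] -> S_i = 9.14 + -3.06*i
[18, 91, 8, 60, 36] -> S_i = Random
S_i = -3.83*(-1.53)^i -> [-3.83, 5.86, -8.97, 13.72, -20.99]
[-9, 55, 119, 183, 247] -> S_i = -9 + 64*i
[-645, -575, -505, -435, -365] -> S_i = -645 + 70*i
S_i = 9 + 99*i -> [9, 108, 207, 306, 405]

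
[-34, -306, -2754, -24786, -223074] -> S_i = -34*9^i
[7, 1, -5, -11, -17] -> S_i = 7 + -6*i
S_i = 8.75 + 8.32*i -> [8.75, 17.07, 25.39, 33.71, 42.03]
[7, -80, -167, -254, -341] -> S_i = 7 + -87*i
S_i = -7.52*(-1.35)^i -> [-7.52, 10.15, -13.71, 18.5, -24.98]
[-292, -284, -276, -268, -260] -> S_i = -292 + 8*i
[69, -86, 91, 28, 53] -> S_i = Random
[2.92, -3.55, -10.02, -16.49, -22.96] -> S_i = 2.92 + -6.47*i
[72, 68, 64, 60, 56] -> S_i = 72 + -4*i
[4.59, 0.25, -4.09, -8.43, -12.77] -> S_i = 4.59 + -4.34*i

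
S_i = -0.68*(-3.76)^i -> [-0.68, 2.56, -9.61, 36.15, -135.91]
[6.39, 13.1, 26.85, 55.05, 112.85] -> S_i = 6.39*2.05^i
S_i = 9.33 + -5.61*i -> [9.33, 3.72, -1.89, -7.5, -13.11]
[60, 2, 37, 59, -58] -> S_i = Random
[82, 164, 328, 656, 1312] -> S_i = 82*2^i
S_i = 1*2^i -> [1, 2, 4, 8, 16]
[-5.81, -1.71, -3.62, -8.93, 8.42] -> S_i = Random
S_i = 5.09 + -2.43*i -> [5.09, 2.66, 0.23, -2.2, -4.63]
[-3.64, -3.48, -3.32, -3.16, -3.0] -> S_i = -3.64 + 0.16*i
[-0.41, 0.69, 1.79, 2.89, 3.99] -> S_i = -0.41 + 1.10*i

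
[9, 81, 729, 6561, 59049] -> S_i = 9*9^i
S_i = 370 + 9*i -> [370, 379, 388, 397, 406]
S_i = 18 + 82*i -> [18, 100, 182, 264, 346]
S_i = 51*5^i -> [51, 255, 1275, 6375, 31875]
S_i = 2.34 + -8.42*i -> [2.34, -6.08, -14.5, -22.92, -31.34]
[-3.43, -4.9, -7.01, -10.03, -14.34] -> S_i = -3.43*1.43^i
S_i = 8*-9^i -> [8, -72, 648, -5832, 52488]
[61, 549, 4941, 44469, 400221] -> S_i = 61*9^i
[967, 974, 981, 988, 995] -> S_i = 967 + 7*i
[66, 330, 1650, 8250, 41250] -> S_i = 66*5^i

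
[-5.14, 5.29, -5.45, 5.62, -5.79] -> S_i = -5.14*(-1.03)^i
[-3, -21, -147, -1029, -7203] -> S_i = -3*7^i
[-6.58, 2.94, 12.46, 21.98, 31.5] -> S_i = -6.58 + 9.52*i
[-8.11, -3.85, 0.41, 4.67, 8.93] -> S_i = -8.11 + 4.26*i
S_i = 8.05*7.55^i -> [8.05, 60.78, 458.87, 3464.47, 26156.74]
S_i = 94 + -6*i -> [94, 88, 82, 76, 70]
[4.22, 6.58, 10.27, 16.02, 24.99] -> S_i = 4.22*1.56^i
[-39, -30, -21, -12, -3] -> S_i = -39 + 9*i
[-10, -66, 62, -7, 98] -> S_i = Random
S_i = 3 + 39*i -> [3, 42, 81, 120, 159]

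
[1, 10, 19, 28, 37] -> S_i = 1 + 9*i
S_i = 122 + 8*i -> [122, 130, 138, 146, 154]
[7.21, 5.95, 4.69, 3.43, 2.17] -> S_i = 7.21 + -1.26*i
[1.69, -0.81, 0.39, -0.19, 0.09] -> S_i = 1.69*(-0.48)^i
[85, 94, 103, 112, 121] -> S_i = 85 + 9*i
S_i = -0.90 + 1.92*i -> [-0.9, 1.02, 2.94, 4.86, 6.78]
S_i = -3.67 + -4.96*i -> [-3.67, -8.63, -13.59, -18.55, -23.51]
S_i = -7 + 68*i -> [-7, 61, 129, 197, 265]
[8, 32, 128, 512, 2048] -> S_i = 8*4^i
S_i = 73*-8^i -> [73, -584, 4672, -37376, 299008]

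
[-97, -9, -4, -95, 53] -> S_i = Random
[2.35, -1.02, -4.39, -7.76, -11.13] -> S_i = 2.35 + -3.37*i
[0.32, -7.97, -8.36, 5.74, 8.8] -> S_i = Random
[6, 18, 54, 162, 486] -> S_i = 6*3^i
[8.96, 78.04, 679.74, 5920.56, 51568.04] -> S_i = 8.96*8.71^i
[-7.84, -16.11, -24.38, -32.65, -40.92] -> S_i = -7.84 + -8.27*i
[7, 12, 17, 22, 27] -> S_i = 7 + 5*i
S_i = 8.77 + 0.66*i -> [8.77, 9.43, 10.09, 10.75, 11.41]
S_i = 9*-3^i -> [9, -27, 81, -243, 729]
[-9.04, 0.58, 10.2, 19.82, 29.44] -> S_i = -9.04 + 9.62*i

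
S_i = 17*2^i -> [17, 34, 68, 136, 272]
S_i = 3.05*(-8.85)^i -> [3.05, -26.99, 238.88, -2114.12, 18709.96]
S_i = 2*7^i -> [2, 14, 98, 686, 4802]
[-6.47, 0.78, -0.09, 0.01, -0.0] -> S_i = -6.47*(-0.12)^i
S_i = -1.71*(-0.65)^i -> [-1.71, 1.11, -0.72, 0.47, -0.31]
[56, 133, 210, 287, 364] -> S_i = 56 + 77*i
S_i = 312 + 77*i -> [312, 389, 466, 543, 620]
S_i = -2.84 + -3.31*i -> [-2.84, -6.15, -9.46, -12.77, -16.08]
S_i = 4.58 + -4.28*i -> [4.58, 0.3, -3.98, -8.26, -12.54]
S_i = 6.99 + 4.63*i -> [6.99, 11.62, 16.25, 20.88, 25.51]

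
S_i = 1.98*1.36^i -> [1.98, 2.69, 3.66, 4.98, 6.77]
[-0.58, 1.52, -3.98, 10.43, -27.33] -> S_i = -0.58*(-2.62)^i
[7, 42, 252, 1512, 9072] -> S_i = 7*6^i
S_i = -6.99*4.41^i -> [-6.99, -30.83, -135.94, -599.51, -2643.82]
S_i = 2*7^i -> [2, 14, 98, 686, 4802]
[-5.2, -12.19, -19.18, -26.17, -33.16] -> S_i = -5.20 + -6.99*i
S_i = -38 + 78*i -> [-38, 40, 118, 196, 274]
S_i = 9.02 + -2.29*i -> [9.02, 6.73, 4.44, 2.15, -0.14]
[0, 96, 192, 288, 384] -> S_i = 0 + 96*i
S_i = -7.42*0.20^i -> [-7.42, -1.48, -0.3, -0.06, -0.01]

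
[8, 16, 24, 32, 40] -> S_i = 8 + 8*i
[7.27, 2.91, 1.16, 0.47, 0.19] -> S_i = 7.27*0.40^i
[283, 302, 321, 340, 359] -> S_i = 283 + 19*i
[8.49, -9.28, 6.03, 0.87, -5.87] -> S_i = Random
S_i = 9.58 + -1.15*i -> [9.58, 8.43, 7.28, 6.13, 4.98]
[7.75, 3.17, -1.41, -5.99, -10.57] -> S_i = 7.75 + -4.58*i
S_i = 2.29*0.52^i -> [2.29, 1.19, 0.62, 0.32, 0.17]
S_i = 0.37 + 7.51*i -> [0.37, 7.88, 15.39, 22.9, 30.41]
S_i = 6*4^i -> [6, 24, 96, 384, 1536]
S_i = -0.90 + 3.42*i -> [-0.9, 2.52, 5.94, 9.36, 12.78]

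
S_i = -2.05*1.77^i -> [-2.05, -3.63, -6.42, -11.37, -20.12]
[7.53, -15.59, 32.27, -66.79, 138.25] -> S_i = 7.53*(-2.07)^i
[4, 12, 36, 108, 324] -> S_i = 4*3^i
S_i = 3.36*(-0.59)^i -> [3.36, -1.98, 1.17, -0.69, 0.41]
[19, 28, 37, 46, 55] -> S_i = 19 + 9*i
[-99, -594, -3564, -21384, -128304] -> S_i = -99*6^i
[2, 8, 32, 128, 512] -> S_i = 2*4^i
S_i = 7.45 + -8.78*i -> [7.45, -1.33, -10.11, -18.89, -27.67]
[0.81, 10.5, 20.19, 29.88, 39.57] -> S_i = 0.81 + 9.69*i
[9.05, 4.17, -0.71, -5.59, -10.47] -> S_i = 9.05 + -4.88*i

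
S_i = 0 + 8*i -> [0, 8, 16, 24, 32]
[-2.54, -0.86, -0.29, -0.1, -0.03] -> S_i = -2.54*0.34^i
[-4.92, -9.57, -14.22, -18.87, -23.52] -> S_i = -4.92 + -4.65*i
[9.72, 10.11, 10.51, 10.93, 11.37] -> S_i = 9.72*1.04^i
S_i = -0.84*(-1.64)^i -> [-0.84, 1.38, -2.26, 3.71, -6.08]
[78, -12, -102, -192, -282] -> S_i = 78 + -90*i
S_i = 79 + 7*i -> [79, 86, 93, 100, 107]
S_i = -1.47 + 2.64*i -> [-1.47, 1.17, 3.81, 6.45, 9.09]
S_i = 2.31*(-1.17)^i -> [2.31, -2.7, 3.16, -3.7, 4.33]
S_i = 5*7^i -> [5, 35, 245, 1715, 12005]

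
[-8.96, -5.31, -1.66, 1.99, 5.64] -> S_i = -8.96 + 3.65*i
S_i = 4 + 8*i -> [4, 12, 20, 28, 36]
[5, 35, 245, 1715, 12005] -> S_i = 5*7^i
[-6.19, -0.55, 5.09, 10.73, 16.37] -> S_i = -6.19 + 5.64*i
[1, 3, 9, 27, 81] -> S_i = 1*3^i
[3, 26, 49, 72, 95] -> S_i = 3 + 23*i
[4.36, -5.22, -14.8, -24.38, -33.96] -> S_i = 4.36 + -9.58*i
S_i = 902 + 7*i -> [902, 909, 916, 923, 930]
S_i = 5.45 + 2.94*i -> [5.45, 8.39, 11.33, 14.27, 17.21]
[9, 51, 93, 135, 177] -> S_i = 9 + 42*i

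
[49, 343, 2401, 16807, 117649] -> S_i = 49*7^i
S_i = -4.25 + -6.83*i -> [-4.25, -11.08, -17.91, -24.74, -31.57]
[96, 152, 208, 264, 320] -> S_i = 96 + 56*i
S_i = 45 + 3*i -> [45, 48, 51, 54, 57]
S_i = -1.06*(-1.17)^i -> [-1.06, 1.24, -1.45, 1.7, -1.99]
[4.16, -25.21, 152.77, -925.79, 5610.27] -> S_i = 4.16*(-6.06)^i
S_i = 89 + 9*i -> [89, 98, 107, 116, 125]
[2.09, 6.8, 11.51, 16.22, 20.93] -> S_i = 2.09 + 4.71*i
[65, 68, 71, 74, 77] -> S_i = 65 + 3*i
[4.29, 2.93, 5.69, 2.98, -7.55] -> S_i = Random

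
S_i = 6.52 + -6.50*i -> [6.52, 0.02, -6.48, -12.98, -19.48]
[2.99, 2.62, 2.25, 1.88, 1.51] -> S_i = 2.99 + -0.37*i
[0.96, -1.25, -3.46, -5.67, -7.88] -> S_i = 0.96 + -2.21*i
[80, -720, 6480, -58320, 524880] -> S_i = 80*-9^i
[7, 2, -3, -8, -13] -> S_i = 7 + -5*i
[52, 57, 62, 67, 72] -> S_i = 52 + 5*i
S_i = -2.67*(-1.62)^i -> [-2.67, 4.33, -7.01, 11.35, -18.39]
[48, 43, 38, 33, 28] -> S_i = 48 + -5*i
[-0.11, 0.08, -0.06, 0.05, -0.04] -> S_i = -0.11*(-0.76)^i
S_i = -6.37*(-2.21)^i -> [-6.37, 14.08, -31.11, 68.76, -151.95]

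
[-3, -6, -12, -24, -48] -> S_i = -3*2^i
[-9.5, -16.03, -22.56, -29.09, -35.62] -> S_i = -9.50 + -6.53*i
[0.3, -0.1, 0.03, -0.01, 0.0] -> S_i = 0.30*(-0.32)^i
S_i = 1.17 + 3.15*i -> [1.17, 4.32, 7.47, 10.62, 13.77]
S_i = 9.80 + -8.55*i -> [9.8, 1.25, -7.3, -15.85, -24.4]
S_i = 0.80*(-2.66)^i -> [0.8, -2.13, 5.66, -15.06, 40.05]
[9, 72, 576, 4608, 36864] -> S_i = 9*8^i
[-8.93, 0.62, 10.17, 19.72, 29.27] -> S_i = -8.93 + 9.55*i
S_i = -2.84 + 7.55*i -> [-2.84, 4.71, 12.26, 19.81, 27.36]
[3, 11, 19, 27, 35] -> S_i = 3 + 8*i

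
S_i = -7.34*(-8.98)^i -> [-7.34, 65.91, -591.9, 5315.27, -47731.1]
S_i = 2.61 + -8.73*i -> [2.61, -6.12, -14.85, -23.58, -32.31]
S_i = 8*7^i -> [8, 56, 392, 2744, 19208]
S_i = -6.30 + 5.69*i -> [-6.3, -0.61, 5.08, 10.77, 16.46]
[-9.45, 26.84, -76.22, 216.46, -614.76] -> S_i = -9.45*(-2.84)^i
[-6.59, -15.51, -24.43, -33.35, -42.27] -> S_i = -6.59 + -8.92*i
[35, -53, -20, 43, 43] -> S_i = Random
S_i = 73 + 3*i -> [73, 76, 79, 82, 85]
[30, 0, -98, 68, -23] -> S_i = Random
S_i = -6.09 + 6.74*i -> [-6.09, 0.65, 7.39, 14.13, 20.87]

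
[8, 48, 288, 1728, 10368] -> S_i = 8*6^i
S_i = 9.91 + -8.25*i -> [9.91, 1.66, -6.59, -14.84, -23.09]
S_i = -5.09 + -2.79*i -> [-5.09, -7.88, -10.67, -13.46, -16.25]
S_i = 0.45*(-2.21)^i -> [0.45, -0.99, 2.2, -4.86, 10.73]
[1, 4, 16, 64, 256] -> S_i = 1*4^i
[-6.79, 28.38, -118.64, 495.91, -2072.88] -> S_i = -6.79*(-4.18)^i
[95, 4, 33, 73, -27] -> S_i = Random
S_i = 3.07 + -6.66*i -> [3.07, -3.59, -10.25, -16.91, -23.57]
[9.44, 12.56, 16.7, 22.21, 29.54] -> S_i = 9.44*1.33^i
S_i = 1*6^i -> [1, 6, 36, 216, 1296]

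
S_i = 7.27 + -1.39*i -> [7.27, 5.88, 4.49, 3.1, 1.71]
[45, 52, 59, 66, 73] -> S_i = 45 + 7*i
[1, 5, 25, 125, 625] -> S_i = 1*5^i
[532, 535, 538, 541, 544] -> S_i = 532 + 3*i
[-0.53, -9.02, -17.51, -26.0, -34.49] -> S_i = -0.53 + -8.49*i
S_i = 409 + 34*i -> [409, 443, 477, 511, 545]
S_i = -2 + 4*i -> [-2, 2, 6, 10, 14]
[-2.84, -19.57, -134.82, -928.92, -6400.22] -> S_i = -2.84*6.89^i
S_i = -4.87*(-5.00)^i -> [-4.87, 24.35, -121.75, 608.75, -3043.75]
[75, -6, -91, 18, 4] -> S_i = Random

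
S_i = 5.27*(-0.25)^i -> [5.27, -1.32, 0.33, -0.08, 0.02]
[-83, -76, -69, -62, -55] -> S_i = -83 + 7*i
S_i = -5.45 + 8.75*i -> [-5.45, 3.3, 12.05, 20.8, 29.55]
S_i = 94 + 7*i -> [94, 101, 108, 115, 122]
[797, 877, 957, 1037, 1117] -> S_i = 797 + 80*i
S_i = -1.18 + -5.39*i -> [-1.18, -6.57, -11.96, -17.35, -22.74]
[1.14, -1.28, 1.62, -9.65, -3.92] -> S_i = Random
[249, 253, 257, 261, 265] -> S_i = 249 + 4*i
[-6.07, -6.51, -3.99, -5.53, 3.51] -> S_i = Random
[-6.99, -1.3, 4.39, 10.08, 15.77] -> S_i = -6.99 + 5.69*i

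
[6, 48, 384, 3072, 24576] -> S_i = 6*8^i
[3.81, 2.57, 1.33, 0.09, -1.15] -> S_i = 3.81 + -1.24*i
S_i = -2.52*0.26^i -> [-2.52, -0.66, -0.17, -0.04, -0.01]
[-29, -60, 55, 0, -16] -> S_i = Random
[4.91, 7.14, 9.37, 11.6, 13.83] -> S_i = 4.91 + 2.23*i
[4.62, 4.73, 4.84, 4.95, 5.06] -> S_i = 4.62 + 0.11*i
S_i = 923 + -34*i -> [923, 889, 855, 821, 787]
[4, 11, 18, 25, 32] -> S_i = 4 + 7*i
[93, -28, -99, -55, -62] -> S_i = Random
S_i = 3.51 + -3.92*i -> [3.51, -0.41, -4.33, -8.25, -12.17]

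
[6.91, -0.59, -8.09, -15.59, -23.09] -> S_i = 6.91 + -7.50*i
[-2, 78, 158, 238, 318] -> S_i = -2 + 80*i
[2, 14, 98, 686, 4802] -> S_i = 2*7^i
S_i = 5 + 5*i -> [5, 10, 15, 20, 25]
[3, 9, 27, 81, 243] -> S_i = 3*3^i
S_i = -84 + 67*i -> [-84, -17, 50, 117, 184]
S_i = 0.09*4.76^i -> [0.09, 0.43, 2.04, 9.71, 46.2]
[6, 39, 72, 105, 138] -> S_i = 6 + 33*i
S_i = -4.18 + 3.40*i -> [-4.18, -0.78, 2.62, 6.02, 9.42]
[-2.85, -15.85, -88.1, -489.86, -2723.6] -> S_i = -2.85*5.56^i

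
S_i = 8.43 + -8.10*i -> [8.43, 0.33, -7.77, -15.87, -23.97]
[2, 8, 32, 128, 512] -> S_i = 2*4^i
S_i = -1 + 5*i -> [-1, 4, 9, 14, 19]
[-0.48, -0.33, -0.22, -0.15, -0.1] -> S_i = -0.48*0.68^i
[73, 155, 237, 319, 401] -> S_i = 73 + 82*i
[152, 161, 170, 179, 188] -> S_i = 152 + 9*i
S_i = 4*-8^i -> [4, -32, 256, -2048, 16384]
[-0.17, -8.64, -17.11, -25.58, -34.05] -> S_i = -0.17 + -8.47*i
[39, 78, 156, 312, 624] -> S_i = 39*2^i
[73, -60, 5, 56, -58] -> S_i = Random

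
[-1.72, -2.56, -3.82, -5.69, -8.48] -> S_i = -1.72*1.49^i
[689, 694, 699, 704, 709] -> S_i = 689 + 5*i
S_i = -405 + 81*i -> [-405, -324, -243, -162, -81]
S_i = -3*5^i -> [-3, -15, -75, -375, -1875]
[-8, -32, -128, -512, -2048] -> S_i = -8*4^i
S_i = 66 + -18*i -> [66, 48, 30, 12, -6]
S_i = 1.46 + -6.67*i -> [1.46, -5.21, -11.88, -18.55, -25.22]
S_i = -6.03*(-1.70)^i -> [-6.03, 10.25, -17.43, 29.63, -50.36]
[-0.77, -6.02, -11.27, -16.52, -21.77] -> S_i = -0.77 + -5.25*i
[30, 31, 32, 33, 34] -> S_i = 30 + 1*i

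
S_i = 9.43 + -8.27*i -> [9.43, 1.16, -7.11, -15.38, -23.65]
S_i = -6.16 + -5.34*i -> [-6.16, -11.5, -16.84, -22.18, -27.52]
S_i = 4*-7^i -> [4, -28, 196, -1372, 9604]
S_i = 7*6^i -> [7, 42, 252, 1512, 9072]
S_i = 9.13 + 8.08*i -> [9.13, 17.21, 25.29, 33.37, 41.45]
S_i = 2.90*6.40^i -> [2.9, 18.56, 118.78, 760.22, 4865.39]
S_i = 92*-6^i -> [92, -552, 3312, -19872, 119232]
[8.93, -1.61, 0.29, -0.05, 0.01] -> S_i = 8.93*(-0.18)^i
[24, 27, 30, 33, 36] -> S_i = 24 + 3*i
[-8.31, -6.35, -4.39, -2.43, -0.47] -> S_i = -8.31 + 1.96*i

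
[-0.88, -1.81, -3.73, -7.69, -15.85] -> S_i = -0.88*2.06^i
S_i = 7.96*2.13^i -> [7.96, 16.95, 36.11, 76.92, 163.84]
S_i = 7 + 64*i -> [7, 71, 135, 199, 263]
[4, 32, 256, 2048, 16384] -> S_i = 4*8^i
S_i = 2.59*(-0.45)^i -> [2.59, -1.17, 0.52, -0.24, 0.11]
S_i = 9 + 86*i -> [9, 95, 181, 267, 353]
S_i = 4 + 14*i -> [4, 18, 32, 46, 60]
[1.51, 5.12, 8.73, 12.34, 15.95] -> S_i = 1.51 + 3.61*i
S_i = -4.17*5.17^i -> [-4.17, -21.56, -111.46, -576.25, -2979.19]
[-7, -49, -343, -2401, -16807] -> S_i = -7*7^i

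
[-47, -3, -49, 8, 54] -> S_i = Random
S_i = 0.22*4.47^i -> [0.22, 0.98, 4.4, 19.65, 87.83]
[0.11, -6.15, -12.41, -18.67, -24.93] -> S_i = 0.11 + -6.26*i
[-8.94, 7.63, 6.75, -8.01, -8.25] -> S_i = Random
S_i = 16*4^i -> [16, 64, 256, 1024, 4096]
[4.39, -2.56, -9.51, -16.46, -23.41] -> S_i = 4.39 + -6.95*i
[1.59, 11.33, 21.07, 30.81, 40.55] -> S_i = 1.59 + 9.74*i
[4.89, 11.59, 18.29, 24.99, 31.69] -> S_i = 4.89 + 6.70*i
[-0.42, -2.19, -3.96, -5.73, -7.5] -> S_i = -0.42 + -1.77*i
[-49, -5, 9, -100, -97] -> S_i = Random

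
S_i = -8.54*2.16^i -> [-8.54, -18.45, -39.84, -86.06, -185.9]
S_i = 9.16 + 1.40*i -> [9.16, 10.56, 11.96, 13.36, 14.76]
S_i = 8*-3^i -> [8, -24, 72, -216, 648]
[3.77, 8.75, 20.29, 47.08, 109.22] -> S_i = 3.77*2.32^i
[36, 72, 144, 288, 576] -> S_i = 36*2^i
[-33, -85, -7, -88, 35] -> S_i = Random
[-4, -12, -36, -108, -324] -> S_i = -4*3^i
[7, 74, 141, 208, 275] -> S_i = 7 + 67*i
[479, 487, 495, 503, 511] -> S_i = 479 + 8*i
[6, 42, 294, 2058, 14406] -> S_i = 6*7^i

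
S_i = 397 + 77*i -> [397, 474, 551, 628, 705]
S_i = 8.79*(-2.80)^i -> [8.79, -24.61, 68.91, -192.96, 540.28]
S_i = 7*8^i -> [7, 56, 448, 3584, 28672]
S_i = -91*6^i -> [-91, -546, -3276, -19656, -117936]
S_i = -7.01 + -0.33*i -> [-7.01, -7.34, -7.67, -8.0, -8.33]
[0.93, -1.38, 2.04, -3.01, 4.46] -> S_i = 0.93*(-1.48)^i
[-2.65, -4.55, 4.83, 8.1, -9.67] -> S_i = Random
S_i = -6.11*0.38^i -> [-6.11, -2.32, -0.88, -0.34, -0.13]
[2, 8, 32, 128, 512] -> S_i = 2*4^i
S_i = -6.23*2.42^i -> [-6.23, -15.08, -36.49, -88.29, -213.67]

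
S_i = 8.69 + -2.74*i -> [8.69, 5.95, 3.21, 0.47, -2.27]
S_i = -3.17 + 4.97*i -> [-3.17, 1.8, 6.77, 11.74, 16.71]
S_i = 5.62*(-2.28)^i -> [5.62, -12.81, 29.22, -66.61, 151.87]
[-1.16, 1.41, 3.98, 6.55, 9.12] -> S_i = -1.16 + 2.57*i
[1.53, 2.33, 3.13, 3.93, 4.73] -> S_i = 1.53 + 0.80*i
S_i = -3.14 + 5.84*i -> [-3.14, 2.7, 8.54, 14.38, 20.22]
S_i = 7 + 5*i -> [7, 12, 17, 22, 27]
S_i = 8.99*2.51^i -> [8.99, 22.56, 56.64, 142.16, 356.82]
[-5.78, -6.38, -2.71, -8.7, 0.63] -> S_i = Random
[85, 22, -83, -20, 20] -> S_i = Random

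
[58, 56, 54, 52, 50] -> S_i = 58 + -2*i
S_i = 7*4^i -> [7, 28, 112, 448, 1792]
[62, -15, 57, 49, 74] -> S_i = Random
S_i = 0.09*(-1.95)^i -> [0.09, -0.18, 0.34, -0.67, 1.3]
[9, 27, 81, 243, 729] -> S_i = 9*3^i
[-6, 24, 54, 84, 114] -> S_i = -6 + 30*i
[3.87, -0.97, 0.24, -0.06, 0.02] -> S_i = 3.87*(-0.25)^i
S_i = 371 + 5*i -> [371, 376, 381, 386, 391]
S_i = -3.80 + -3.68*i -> [-3.8, -7.48, -11.16, -14.84, -18.52]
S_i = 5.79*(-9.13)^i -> [5.79, -52.86, 482.64, -4406.47, 40231.08]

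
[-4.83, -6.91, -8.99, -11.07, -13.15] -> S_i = -4.83 + -2.08*i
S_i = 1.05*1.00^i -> [1.05, 1.05, 1.05, 1.05, 1.05]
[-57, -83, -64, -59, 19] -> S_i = Random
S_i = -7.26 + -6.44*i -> [-7.26, -13.7, -20.14, -26.58, -33.02]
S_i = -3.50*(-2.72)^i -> [-3.5, 9.52, -25.89, 70.43, -191.58]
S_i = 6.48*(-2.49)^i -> [6.48, -16.14, 40.18, -100.04, 249.1]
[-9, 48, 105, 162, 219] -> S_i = -9 + 57*i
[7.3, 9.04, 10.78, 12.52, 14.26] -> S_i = 7.30 + 1.74*i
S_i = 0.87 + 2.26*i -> [0.87, 3.13, 5.39, 7.65, 9.91]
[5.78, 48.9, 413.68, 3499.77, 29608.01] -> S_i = 5.78*8.46^i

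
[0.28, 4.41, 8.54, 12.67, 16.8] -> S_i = 0.28 + 4.13*i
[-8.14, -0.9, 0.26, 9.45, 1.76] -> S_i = Random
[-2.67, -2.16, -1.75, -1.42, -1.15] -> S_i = -2.67*0.81^i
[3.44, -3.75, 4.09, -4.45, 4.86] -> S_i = 3.44*(-1.09)^i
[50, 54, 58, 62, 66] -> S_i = 50 + 4*i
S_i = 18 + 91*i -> [18, 109, 200, 291, 382]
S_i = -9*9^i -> [-9, -81, -729, -6561, -59049]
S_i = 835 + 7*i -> [835, 842, 849, 856, 863]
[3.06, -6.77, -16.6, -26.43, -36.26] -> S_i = 3.06 + -9.83*i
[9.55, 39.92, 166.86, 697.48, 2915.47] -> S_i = 9.55*4.18^i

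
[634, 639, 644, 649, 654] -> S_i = 634 + 5*i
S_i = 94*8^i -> [94, 752, 6016, 48128, 385024]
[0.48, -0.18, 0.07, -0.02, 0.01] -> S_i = 0.48*(-0.37)^i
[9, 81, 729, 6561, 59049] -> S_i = 9*9^i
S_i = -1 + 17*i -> [-1, 16, 33, 50, 67]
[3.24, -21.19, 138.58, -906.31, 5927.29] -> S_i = 3.24*(-6.54)^i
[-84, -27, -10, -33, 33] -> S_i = Random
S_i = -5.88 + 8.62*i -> [-5.88, 2.74, 11.36, 19.98, 28.6]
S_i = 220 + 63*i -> [220, 283, 346, 409, 472]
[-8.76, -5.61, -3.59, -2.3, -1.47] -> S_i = -8.76*0.64^i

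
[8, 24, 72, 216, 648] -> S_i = 8*3^i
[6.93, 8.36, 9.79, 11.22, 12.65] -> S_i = 6.93 + 1.43*i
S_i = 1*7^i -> [1, 7, 49, 343, 2401]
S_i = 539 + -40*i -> [539, 499, 459, 419, 379]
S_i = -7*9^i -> [-7, -63, -567, -5103, -45927]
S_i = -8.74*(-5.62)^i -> [-8.74, 49.12, -276.05, 1551.39, -8718.8]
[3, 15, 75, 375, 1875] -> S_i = 3*5^i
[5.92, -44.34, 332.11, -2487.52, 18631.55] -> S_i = 5.92*(-7.49)^i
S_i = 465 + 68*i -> [465, 533, 601, 669, 737]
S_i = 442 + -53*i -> [442, 389, 336, 283, 230]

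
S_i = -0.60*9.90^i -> [-0.6, -5.94, -58.81, -582.18, -5763.58]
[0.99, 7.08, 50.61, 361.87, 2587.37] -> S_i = 0.99*7.15^i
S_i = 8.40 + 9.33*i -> [8.4, 17.73, 27.06, 36.39, 45.72]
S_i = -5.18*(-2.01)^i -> [-5.18, 10.41, -20.93, 42.06, -84.55]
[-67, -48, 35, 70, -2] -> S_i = Random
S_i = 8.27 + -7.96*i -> [8.27, 0.31, -7.65, -15.61, -23.57]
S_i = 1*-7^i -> [1, -7, 49, -343, 2401]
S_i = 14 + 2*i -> [14, 16, 18, 20, 22]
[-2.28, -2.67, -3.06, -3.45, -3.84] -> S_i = -2.28 + -0.39*i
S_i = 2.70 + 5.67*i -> [2.7, 8.37, 14.04, 19.71, 25.38]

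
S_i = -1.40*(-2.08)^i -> [-1.4, 2.91, -6.06, 12.6, -26.2]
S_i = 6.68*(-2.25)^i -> [6.68, -15.03, 33.82, -76.09, 171.2]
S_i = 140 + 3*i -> [140, 143, 146, 149, 152]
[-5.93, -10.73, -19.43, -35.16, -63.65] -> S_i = -5.93*1.81^i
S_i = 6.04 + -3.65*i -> [6.04, 2.39, -1.26, -4.91, -8.56]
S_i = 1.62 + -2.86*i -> [1.62, -1.24, -4.1, -6.96, -9.82]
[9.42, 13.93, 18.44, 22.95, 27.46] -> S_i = 9.42 + 4.51*i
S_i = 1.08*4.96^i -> [1.08, 5.36, 26.57, 131.79, 653.66]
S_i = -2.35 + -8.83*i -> [-2.35, -11.18, -20.01, -28.84, -37.67]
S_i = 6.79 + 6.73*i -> [6.79, 13.52, 20.25, 26.98, 33.71]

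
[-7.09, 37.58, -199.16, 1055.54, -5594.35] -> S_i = -7.09*(-5.30)^i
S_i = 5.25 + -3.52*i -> [5.25, 1.73, -1.79, -5.31, -8.83]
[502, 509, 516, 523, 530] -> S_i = 502 + 7*i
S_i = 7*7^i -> [7, 49, 343, 2401, 16807]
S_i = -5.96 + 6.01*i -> [-5.96, 0.05, 6.06, 12.07, 18.08]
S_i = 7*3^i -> [7, 21, 63, 189, 567]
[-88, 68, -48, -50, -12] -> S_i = Random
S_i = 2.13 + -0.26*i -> [2.13, 1.87, 1.61, 1.35, 1.09]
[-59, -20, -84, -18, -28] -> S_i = Random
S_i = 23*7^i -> [23, 161, 1127, 7889, 55223]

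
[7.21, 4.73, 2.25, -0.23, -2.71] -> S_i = 7.21 + -2.48*i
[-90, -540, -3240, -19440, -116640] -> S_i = -90*6^i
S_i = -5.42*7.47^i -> [-5.42, -40.49, -302.44, -2259.23, -16876.47]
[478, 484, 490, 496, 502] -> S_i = 478 + 6*i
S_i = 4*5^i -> [4, 20, 100, 500, 2500]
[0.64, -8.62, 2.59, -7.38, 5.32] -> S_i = Random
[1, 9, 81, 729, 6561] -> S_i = 1*9^i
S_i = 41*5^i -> [41, 205, 1025, 5125, 25625]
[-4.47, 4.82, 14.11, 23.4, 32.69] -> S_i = -4.47 + 9.29*i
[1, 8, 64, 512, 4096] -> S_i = 1*8^i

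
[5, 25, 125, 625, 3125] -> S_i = 5*5^i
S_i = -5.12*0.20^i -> [-5.12, -1.02, -0.2, -0.04, -0.01]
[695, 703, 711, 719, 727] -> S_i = 695 + 8*i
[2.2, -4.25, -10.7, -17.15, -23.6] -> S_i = 2.20 + -6.45*i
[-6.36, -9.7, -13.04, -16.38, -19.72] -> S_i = -6.36 + -3.34*i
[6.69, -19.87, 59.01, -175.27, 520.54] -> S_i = 6.69*(-2.97)^i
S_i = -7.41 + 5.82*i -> [-7.41, -1.59, 4.23, 10.05, 15.87]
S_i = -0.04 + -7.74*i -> [-0.04, -7.78, -15.52, -23.26, -31.0]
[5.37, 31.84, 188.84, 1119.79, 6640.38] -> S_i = 5.37*5.93^i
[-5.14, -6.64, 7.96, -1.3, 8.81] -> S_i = Random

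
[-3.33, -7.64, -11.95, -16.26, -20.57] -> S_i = -3.33 + -4.31*i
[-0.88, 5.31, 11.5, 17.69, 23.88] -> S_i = -0.88 + 6.19*i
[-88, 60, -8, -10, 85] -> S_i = Random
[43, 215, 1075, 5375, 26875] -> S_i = 43*5^i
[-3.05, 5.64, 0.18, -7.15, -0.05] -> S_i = Random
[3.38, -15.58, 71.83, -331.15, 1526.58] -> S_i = 3.38*(-4.61)^i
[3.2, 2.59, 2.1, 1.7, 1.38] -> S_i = 3.20*0.81^i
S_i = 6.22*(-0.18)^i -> [6.22, -1.12, 0.2, -0.04, 0.01]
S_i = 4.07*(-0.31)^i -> [4.07, -1.26, 0.39, -0.12, 0.04]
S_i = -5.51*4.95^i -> [-5.51, -27.27, -135.01, -668.29, -3308.05]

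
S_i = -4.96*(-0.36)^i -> [-4.96, 1.79, -0.64, 0.23, -0.08]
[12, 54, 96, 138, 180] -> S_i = 12 + 42*i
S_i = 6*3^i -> [6, 18, 54, 162, 486]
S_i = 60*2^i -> [60, 120, 240, 480, 960]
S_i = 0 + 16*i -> [0, 16, 32, 48, 64]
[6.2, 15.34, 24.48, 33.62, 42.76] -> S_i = 6.20 + 9.14*i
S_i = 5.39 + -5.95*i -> [5.39, -0.56, -6.51, -12.46, -18.41]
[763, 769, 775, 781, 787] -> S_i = 763 + 6*i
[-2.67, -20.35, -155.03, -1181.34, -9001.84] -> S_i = -2.67*7.62^i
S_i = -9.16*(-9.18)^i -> [-9.16, 84.09, -771.94, 7086.36, -65052.83]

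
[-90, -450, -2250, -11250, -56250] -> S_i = -90*5^i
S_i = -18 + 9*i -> [-18, -9, 0, 9, 18]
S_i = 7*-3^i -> [7, -21, 63, -189, 567]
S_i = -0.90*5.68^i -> [-0.9, -5.11, -29.04, -164.93, -936.78]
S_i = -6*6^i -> [-6, -36, -216, -1296, -7776]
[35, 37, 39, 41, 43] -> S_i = 35 + 2*i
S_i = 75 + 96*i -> [75, 171, 267, 363, 459]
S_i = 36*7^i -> [36, 252, 1764, 12348, 86436]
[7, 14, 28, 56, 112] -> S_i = 7*2^i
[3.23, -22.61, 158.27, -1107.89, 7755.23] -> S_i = 3.23*(-7.00)^i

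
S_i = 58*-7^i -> [58, -406, 2842, -19894, 139258]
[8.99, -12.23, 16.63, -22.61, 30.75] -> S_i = 8.99*(-1.36)^i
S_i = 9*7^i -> [9, 63, 441, 3087, 21609]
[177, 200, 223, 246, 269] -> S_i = 177 + 23*i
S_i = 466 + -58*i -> [466, 408, 350, 292, 234]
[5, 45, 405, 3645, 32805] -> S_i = 5*9^i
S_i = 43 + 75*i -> [43, 118, 193, 268, 343]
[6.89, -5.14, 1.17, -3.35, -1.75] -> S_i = Random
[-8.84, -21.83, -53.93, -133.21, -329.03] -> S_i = -8.84*2.47^i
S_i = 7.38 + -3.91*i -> [7.38, 3.47, -0.44, -4.35, -8.26]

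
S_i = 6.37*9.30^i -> [6.37, 59.24, 550.94, 5123.75, 47650.91]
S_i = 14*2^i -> [14, 28, 56, 112, 224]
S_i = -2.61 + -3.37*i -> [-2.61, -5.98, -9.35, -12.72, -16.09]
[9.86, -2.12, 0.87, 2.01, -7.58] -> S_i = Random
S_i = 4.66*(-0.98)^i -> [4.66, -4.57, 4.48, -4.39, 4.3]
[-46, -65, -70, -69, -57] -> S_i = Random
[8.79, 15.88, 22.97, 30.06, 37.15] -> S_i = 8.79 + 7.09*i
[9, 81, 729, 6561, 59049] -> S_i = 9*9^i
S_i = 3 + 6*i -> [3, 9, 15, 21, 27]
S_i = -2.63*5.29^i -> [-2.63, -13.91, -73.6, -389.33, -2059.58]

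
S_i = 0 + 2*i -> [0, 2, 4, 6, 8]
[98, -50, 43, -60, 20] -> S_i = Random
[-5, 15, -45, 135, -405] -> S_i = -5*-3^i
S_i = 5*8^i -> [5, 40, 320, 2560, 20480]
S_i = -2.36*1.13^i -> [-2.36, -2.67, -3.01, -3.41, -3.85]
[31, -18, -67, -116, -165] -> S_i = 31 + -49*i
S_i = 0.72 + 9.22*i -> [0.72, 9.94, 19.16, 28.38, 37.6]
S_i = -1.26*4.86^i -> [-1.26, -6.12, -29.76, -144.64, -702.94]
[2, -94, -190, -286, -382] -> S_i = 2 + -96*i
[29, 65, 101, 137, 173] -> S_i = 29 + 36*i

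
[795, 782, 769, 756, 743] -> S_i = 795 + -13*i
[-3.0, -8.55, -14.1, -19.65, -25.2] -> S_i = -3.00 + -5.55*i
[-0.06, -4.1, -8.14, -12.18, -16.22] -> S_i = -0.06 + -4.04*i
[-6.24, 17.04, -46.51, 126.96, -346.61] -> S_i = -6.24*(-2.73)^i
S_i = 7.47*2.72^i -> [7.47, 20.32, 55.27, 150.32, 408.88]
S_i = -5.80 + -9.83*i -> [-5.8, -15.63, -25.46, -35.29, -45.12]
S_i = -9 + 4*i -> [-9, -5, -1, 3, 7]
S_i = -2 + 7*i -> [-2, 5, 12, 19, 26]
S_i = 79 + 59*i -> [79, 138, 197, 256, 315]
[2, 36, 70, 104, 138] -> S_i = 2 + 34*i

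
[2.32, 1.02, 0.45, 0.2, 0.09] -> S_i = 2.32*0.44^i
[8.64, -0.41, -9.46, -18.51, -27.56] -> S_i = 8.64 + -9.05*i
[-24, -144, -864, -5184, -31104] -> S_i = -24*6^i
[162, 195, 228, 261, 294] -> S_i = 162 + 33*i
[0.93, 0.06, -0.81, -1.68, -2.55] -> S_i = 0.93 + -0.87*i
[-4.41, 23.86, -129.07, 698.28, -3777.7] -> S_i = -4.41*(-5.41)^i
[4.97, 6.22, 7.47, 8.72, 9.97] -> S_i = 4.97 + 1.25*i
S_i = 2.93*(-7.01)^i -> [2.93, -20.54, 143.98, -1009.3, 7075.22]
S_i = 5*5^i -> [5, 25, 125, 625, 3125]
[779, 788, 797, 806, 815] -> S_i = 779 + 9*i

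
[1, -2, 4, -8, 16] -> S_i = 1*-2^i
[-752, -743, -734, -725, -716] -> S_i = -752 + 9*i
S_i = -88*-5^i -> [-88, 440, -2200, 11000, -55000]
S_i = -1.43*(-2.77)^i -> [-1.43, 3.96, -10.97, 30.39, -84.19]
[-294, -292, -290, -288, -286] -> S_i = -294 + 2*i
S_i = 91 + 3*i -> [91, 94, 97, 100, 103]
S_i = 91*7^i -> [91, 637, 4459, 31213, 218491]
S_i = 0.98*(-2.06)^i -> [0.98, -2.02, 4.16, -8.57, 17.65]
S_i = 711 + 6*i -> [711, 717, 723, 729, 735]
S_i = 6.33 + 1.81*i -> [6.33, 8.14, 9.95, 11.76, 13.57]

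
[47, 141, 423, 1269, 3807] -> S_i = 47*3^i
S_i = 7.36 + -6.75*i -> [7.36, 0.61, -6.14, -12.89, -19.64]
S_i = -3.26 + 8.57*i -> [-3.26, 5.31, 13.88, 22.45, 31.02]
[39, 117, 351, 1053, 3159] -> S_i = 39*3^i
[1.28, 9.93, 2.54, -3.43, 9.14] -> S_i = Random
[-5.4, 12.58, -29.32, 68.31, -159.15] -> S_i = -5.40*(-2.33)^i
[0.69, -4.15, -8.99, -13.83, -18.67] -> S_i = 0.69 + -4.84*i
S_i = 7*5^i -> [7, 35, 175, 875, 4375]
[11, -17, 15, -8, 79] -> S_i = Random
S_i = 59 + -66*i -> [59, -7, -73, -139, -205]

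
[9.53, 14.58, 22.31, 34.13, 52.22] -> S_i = 9.53*1.53^i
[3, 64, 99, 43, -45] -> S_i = Random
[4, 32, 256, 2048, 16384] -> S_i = 4*8^i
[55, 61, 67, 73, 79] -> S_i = 55 + 6*i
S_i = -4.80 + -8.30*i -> [-4.8, -13.1, -21.4, -29.7, -38.0]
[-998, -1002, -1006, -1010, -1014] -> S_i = -998 + -4*i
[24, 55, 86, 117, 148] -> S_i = 24 + 31*i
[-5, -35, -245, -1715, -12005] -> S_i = -5*7^i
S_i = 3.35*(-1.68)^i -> [3.35, -5.63, 9.46, -15.88, 26.69]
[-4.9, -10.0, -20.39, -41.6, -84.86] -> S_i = -4.90*2.04^i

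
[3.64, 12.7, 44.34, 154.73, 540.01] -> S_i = 3.64*3.49^i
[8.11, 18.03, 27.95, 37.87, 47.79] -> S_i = 8.11 + 9.92*i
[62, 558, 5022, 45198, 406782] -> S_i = 62*9^i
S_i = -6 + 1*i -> [-6, -5, -4, -3, -2]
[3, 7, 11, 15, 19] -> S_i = 3 + 4*i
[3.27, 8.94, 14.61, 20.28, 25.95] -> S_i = 3.27 + 5.67*i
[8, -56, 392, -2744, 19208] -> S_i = 8*-7^i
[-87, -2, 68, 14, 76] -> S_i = Random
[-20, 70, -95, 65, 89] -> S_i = Random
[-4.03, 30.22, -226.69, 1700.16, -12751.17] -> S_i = -4.03*(-7.50)^i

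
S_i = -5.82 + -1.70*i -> [-5.82, -7.52, -9.22, -10.92, -12.62]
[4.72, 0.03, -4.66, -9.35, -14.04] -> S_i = 4.72 + -4.69*i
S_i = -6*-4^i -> [-6, 24, -96, 384, -1536]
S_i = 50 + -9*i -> [50, 41, 32, 23, 14]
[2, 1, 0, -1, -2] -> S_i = 2 + -1*i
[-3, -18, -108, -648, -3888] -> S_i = -3*6^i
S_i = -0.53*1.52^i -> [-0.53, -0.81, -1.22, -1.86, -2.83]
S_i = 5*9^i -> [5, 45, 405, 3645, 32805]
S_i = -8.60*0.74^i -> [-8.6, -6.36, -4.71, -3.48, -2.58]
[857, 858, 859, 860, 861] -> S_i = 857 + 1*i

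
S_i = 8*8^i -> [8, 64, 512, 4096, 32768]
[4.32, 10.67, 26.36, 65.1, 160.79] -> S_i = 4.32*2.47^i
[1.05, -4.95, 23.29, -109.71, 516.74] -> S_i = 1.05*(-4.71)^i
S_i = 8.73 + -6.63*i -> [8.73, 2.1, -4.53, -11.16, -17.79]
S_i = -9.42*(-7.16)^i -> [-9.42, 67.45, -482.92, 3457.72, -24757.28]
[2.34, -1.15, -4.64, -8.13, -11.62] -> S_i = 2.34 + -3.49*i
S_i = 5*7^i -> [5, 35, 245, 1715, 12005]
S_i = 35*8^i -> [35, 280, 2240, 17920, 143360]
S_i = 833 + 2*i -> [833, 835, 837, 839, 841]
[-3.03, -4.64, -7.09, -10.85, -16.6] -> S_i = -3.03*1.53^i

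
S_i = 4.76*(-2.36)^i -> [4.76, -11.23, 26.51, -62.57, 147.66]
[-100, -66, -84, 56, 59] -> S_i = Random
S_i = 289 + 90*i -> [289, 379, 469, 559, 649]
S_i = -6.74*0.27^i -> [-6.74, -1.82, -0.49, -0.13, -0.04]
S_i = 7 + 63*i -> [7, 70, 133, 196, 259]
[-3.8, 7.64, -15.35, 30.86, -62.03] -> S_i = -3.80*(-2.01)^i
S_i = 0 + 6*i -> [0, 6, 12, 18, 24]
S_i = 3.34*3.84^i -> [3.34, 12.83, 49.25, 189.12, 726.23]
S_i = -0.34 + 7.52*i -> [-0.34, 7.18, 14.7, 22.22, 29.74]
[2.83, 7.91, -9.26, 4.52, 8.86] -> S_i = Random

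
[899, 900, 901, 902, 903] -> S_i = 899 + 1*i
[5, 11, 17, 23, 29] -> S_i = 5 + 6*i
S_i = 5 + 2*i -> [5, 7, 9, 11, 13]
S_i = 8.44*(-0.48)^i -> [8.44, -4.05, 1.94, -0.93, 0.45]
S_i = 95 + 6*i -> [95, 101, 107, 113, 119]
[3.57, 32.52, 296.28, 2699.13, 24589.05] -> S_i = 3.57*9.11^i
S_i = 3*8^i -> [3, 24, 192, 1536, 12288]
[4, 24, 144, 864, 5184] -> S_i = 4*6^i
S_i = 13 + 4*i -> [13, 17, 21, 25, 29]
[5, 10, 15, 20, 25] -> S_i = 5 + 5*i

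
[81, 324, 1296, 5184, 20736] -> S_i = 81*4^i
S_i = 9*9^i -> [9, 81, 729, 6561, 59049]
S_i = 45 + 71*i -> [45, 116, 187, 258, 329]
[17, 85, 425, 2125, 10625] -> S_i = 17*5^i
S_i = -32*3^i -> [-32, -96, -288, -864, -2592]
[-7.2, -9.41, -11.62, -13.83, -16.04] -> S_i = -7.20 + -2.21*i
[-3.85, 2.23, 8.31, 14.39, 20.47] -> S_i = -3.85 + 6.08*i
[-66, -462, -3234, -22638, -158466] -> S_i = -66*7^i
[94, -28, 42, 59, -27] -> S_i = Random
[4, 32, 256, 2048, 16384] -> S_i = 4*8^i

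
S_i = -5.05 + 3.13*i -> [-5.05, -1.92, 1.21, 4.34, 7.47]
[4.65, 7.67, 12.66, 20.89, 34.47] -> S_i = 4.65*1.65^i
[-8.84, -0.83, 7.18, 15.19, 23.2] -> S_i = -8.84 + 8.01*i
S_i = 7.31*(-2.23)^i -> [7.31, -16.3, 36.35, -81.06, 180.77]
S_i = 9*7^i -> [9, 63, 441, 3087, 21609]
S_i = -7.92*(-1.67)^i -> [-7.92, 13.23, -22.09, 36.89, -61.6]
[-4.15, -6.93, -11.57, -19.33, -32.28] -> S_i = -4.15*1.67^i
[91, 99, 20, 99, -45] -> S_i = Random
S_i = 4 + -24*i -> [4, -20, -44, -68, -92]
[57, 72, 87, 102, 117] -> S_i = 57 + 15*i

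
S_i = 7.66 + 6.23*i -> [7.66, 13.89, 20.12, 26.35, 32.58]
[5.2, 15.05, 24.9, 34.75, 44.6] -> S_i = 5.20 + 9.85*i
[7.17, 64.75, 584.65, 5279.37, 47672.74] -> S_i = 7.17*9.03^i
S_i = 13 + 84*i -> [13, 97, 181, 265, 349]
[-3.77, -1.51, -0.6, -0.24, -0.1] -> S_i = -3.77*0.40^i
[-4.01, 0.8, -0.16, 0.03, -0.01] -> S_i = -4.01*(-0.20)^i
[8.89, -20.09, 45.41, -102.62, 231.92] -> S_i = 8.89*(-2.26)^i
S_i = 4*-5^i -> [4, -20, 100, -500, 2500]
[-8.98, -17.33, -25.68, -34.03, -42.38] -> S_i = -8.98 + -8.35*i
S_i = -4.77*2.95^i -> [-4.77, -14.07, -41.51, -122.46, -361.25]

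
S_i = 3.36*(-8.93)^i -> [3.36, -30.0, 267.94, -2392.73, 21367.08]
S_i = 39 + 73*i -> [39, 112, 185, 258, 331]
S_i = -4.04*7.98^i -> [-4.04, -32.24, -257.27, -2053.01, -16382.98]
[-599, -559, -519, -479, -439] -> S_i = -599 + 40*i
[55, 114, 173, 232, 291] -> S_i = 55 + 59*i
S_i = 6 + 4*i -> [6, 10, 14, 18, 22]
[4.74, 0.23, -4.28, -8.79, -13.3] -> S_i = 4.74 + -4.51*i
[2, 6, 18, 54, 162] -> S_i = 2*3^i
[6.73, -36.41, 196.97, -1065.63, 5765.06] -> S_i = 6.73*(-5.41)^i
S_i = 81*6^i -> [81, 486, 2916, 17496, 104976]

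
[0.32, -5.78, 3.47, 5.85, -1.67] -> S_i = Random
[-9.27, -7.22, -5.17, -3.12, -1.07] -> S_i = -9.27 + 2.05*i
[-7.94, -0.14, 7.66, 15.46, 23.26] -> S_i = -7.94 + 7.80*i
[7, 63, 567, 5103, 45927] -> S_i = 7*9^i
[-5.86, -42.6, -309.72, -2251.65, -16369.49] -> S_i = -5.86*7.27^i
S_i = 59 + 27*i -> [59, 86, 113, 140, 167]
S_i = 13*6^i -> [13, 78, 468, 2808, 16848]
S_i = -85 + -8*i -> [-85, -93, -101, -109, -117]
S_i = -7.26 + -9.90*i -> [-7.26, -17.16, -27.06, -36.96, -46.86]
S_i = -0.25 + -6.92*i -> [-0.25, -7.17, -14.09, -21.01, -27.93]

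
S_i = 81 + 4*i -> [81, 85, 89, 93, 97]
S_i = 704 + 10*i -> [704, 714, 724, 734, 744]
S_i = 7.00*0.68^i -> [7.0, 4.76, 3.24, 2.2, 1.5]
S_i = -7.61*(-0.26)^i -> [-7.61, 1.98, -0.51, 0.13, -0.03]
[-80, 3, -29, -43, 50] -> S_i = Random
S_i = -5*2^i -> [-5, -10, -20, -40, -80]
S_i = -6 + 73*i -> [-6, 67, 140, 213, 286]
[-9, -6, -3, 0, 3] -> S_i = -9 + 3*i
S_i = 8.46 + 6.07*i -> [8.46, 14.53, 20.6, 26.67, 32.74]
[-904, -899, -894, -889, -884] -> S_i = -904 + 5*i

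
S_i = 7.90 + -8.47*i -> [7.9, -0.57, -9.04, -17.51, -25.98]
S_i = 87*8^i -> [87, 696, 5568, 44544, 356352]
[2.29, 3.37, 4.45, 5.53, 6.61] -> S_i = 2.29 + 1.08*i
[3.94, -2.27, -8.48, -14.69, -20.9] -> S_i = 3.94 + -6.21*i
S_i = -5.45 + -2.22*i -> [-5.45, -7.67, -9.89, -12.11, -14.33]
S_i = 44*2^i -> [44, 88, 176, 352, 704]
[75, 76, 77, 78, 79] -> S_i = 75 + 1*i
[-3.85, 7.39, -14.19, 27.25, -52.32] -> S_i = -3.85*(-1.92)^i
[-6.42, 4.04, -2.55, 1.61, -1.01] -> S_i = -6.42*(-0.63)^i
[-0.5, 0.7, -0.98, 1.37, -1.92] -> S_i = -0.50*(-1.40)^i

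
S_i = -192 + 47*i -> [-192, -145, -98, -51, -4]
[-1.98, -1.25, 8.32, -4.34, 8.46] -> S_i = Random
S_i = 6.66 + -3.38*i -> [6.66, 3.28, -0.1, -3.48, -6.86]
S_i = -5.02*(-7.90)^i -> [-5.02, 39.66, -313.3, 2475.06, -19552.94]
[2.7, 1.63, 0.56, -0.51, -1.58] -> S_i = 2.70 + -1.07*i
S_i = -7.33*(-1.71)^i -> [-7.33, 12.53, -21.43, 36.65, -62.67]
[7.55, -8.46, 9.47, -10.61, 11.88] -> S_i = 7.55*(-1.12)^i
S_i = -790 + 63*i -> [-790, -727, -664, -601, -538]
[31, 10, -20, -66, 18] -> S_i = Random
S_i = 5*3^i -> [5, 15, 45, 135, 405]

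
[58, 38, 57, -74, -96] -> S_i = Random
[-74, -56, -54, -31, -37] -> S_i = Random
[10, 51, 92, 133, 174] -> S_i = 10 + 41*i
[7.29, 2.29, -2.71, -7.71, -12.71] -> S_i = 7.29 + -5.00*i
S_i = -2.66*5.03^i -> [-2.66, -13.38, -67.3, -338.52, -1702.76]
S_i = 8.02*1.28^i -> [8.02, 10.27, 13.14, 16.82, 21.53]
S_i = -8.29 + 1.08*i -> [-8.29, -7.21, -6.13, -5.05, -3.97]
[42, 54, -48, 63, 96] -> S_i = Random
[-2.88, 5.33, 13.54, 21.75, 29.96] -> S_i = -2.88 + 8.21*i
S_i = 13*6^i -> [13, 78, 468, 2808, 16848]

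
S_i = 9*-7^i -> [9, -63, 441, -3087, 21609]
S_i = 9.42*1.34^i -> [9.42, 12.62, 16.91, 22.67, 30.37]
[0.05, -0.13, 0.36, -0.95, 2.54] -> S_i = 0.05*(-2.67)^i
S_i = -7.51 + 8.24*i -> [-7.51, 0.73, 8.97, 17.21, 25.45]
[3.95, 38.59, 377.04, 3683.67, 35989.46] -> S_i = 3.95*9.77^i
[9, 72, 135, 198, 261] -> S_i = 9 + 63*i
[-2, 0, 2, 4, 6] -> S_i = -2 + 2*i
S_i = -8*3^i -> [-8, -24, -72, -216, -648]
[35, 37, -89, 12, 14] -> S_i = Random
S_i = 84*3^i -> [84, 252, 756, 2268, 6804]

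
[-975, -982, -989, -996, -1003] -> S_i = -975 + -7*i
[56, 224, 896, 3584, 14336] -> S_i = 56*4^i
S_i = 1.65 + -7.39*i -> [1.65, -5.74, -13.13, -20.52, -27.91]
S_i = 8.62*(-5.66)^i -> [8.62, -48.79, 276.15, -1562.99, 8846.53]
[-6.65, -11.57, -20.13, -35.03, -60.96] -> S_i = -6.65*1.74^i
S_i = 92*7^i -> [92, 644, 4508, 31556, 220892]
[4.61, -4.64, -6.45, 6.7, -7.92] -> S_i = Random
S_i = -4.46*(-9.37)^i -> [-4.46, 41.79, -391.57, 3669.05, -34379.0]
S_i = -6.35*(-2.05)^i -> [-6.35, 13.02, -26.69, 54.71, -112.15]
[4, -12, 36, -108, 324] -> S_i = 4*-3^i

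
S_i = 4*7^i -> [4, 28, 196, 1372, 9604]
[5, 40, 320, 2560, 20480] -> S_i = 5*8^i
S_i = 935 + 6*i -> [935, 941, 947, 953, 959]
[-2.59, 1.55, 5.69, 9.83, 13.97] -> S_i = -2.59 + 4.14*i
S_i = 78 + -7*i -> [78, 71, 64, 57, 50]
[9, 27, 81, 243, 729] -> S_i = 9*3^i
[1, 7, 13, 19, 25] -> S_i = 1 + 6*i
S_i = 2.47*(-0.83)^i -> [2.47, -2.05, 1.7, -1.41, 1.17]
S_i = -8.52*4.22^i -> [-8.52, -35.95, -151.73, -640.29, -2702.03]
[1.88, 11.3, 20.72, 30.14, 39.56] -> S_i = 1.88 + 9.42*i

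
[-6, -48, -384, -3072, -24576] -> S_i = -6*8^i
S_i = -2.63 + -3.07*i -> [-2.63, -5.7, -8.77, -11.84, -14.91]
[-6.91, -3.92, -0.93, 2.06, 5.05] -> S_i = -6.91 + 2.99*i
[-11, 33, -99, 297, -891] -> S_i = -11*-3^i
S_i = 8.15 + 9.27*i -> [8.15, 17.42, 26.69, 35.96, 45.23]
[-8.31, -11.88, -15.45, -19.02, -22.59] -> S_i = -8.31 + -3.57*i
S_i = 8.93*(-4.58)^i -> [8.93, -40.9, 187.32, -857.92, 3929.28]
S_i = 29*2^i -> [29, 58, 116, 232, 464]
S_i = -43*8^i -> [-43, -344, -2752, -22016, -176128]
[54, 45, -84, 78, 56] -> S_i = Random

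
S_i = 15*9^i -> [15, 135, 1215, 10935, 98415]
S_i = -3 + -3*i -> [-3, -6, -9, -12, -15]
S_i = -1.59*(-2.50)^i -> [-1.59, 3.98, -9.94, 24.84, -62.11]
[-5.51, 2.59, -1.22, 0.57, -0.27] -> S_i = -5.51*(-0.47)^i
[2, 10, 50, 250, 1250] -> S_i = 2*5^i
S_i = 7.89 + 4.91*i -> [7.89, 12.8, 17.71, 22.62, 27.53]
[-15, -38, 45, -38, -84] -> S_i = Random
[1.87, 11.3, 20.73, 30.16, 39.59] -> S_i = 1.87 + 9.43*i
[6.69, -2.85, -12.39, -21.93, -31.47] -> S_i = 6.69 + -9.54*i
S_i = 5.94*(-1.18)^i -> [5.94, -7.01, 8.27, -9.76, 11.52]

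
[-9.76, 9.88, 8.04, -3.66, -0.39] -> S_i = Random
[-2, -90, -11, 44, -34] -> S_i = Random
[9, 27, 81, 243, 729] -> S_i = 9*3^i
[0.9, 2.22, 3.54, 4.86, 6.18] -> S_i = 0.90 + 1.32*i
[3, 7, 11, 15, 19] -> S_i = 3 + 4*i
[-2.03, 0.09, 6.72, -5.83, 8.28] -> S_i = Random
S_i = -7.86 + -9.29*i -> [-7.86, -17.15, -26.44, -35.73, -45.02]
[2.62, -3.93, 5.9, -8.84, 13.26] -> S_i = 2.62*(-1.50)^i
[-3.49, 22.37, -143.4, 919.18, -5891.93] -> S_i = -3.49*(-6.41)^i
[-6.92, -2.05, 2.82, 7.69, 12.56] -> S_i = -6.92 + 4.87*i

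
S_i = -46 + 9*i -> [-46, -37, -28, -19, -10]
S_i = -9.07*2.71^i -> [-9.07, -24.58, -66.61, -180.52, -489.2]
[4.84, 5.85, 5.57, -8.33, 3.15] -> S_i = Random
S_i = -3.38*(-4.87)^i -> [-3.38, 16.46, -80.16, 390.39, -1901.22]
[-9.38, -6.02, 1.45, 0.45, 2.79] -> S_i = Random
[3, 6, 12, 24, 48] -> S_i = 3*2^i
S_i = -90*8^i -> [-90, -720, -5760, -46080, -368640]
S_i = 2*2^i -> [2, 4, 8, 16, 32]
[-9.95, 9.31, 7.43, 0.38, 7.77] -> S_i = Random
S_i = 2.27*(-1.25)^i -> [2.27, -2.84, 3.55, -4.43, 5.54]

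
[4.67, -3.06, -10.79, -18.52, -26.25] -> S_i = 4.67 + -7.73*i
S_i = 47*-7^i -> [47, -329, 2303, -16121, 112847]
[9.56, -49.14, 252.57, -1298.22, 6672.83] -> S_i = 9.56*(-5.14)^i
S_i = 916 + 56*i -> [916, 972, 1028, 1084, 1140]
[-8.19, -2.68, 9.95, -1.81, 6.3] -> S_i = Random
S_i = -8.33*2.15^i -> [-8.33, -17.91, -38.51, -82.79, -177.99]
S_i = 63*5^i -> [63, 315, 1575, 7875, 39375]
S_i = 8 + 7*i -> [8, 15, 22, 29, 36]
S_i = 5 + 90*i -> [5, 95, 185, 275, 365]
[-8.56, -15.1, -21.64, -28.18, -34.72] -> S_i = -8.56 + -6.54*i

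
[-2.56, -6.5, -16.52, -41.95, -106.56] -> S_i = -2.56*2.54^i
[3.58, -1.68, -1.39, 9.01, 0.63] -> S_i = Random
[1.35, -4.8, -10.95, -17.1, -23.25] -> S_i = 1.35 + -6.15*i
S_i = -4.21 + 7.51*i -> [-4.21, 3.3, 10.81, 18.32, 25.83]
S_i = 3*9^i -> [3, 27, 243, 2187, 19683]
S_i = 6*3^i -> [6, 18, 54, 162, 486]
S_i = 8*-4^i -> [8, -32, 128, -512, 2048]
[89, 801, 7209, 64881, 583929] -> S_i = 89*9^i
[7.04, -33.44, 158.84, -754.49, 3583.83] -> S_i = 7.04*(-4.75)^i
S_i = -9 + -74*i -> [-9, -83, -157, -231, -305]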